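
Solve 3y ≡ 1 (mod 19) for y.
3^(-1) ≡ 13 (mod 19). Verification: 3 × 13 = 39 ≡ 1 (mod 19)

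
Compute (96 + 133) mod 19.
1

(96 + 133) = 229
229 mod 19 = 1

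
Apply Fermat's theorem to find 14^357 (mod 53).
By Fermat: 14^{52} ≡ 1 (mod 53). 357 = 6×52 + 45. So 14^{357} ≡ 14^{45} ≡ 27 (mod 53)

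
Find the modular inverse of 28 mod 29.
28^(-1) ≡ 28 (mod 29). Verification: 28 × 28 = 784 ≡ 1 (mod 29)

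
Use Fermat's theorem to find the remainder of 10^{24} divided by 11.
1

By Fermat's Little Theorem, a^(p-1) ≡ 1 (mod p) for prime p and gcd(a, p) = 1
Here p = 11, so 10^10 ≡ 1 (mod 11)
We can reduce the exponent: 24 mod 10 = 4
So 10^24 ≡ 10^4 (mod 11)
Computing: 10^4 mod 11 = 1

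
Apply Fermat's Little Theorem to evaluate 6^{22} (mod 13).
4

By Fermat's Little Theorem, a^(p-1) ≡ 1 (mod p) for prime p and gcd(a, p) = 1
Here p = 13, so 6^12 ≡ 1 (mod 13)
We can reduce the exponent: 22 mod 12 = 10
So 6^22 ≡ 6^10 (mod 13)
Computing: 6^10 mod 13 = 4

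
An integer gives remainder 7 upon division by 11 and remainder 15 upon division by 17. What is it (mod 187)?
M = 11 × 17 = 187. M₁ = 17, y₁ ≡ 2 (mod 11). M₂ = 11, y₂ ≡ 14 (mod 17). z = 7×17×2 + 15×11×14 ≡ 117 (mod 187). The smallest positive such number is 117.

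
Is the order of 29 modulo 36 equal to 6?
Yes, ord_36(29) = 6.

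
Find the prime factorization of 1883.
7 × 269

Divide by primes starting from smallest:
1883 ÷ 7 = 269
269 ÷ 269 = 1

1883 = 7 × 269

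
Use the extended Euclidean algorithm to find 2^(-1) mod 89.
Extended GCD: 2(-44) + 89(1) = 1. So 2^(-1) ≡ 45 ≡ 45 (mod 89). Verify: 2 × 45 = 90 ≡ 1 (mod 89)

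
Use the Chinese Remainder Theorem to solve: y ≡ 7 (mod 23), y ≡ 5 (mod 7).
145

Using the Chinese Remainder Theorem:
M = product of moduli = 161
For equation 1: M_1 = 7, 7 ≡ 7 (mod 23), inverse of 7 mod 23 is 10 (check: 7 × 10 = 70 ≡ 1 (mod 23))
For equation 2: M_2 = 23, 23 ≡ 2 (mod 7), inverse of 23 mod 7 is 4 (check: 2 × 4 = 8 ≡ 1 (mod 7))
Combine: y ≡ Σ r_i×M_i×(M_i⁻¹ mod m_i) = 7×7×10 + 5×23×4 = 490 + 460 = 950
950 mod 161 = 145
y ≡ 145 (mod 161)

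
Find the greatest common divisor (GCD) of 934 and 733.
1

Using the Euclidean algorithm:
934 = 1 × 733 + 201
733 = 3 × 201 + 130
201 = 1 × 130 + 71
130 = 1 × 71 + 59
71 = 1 × 59 + 12
59 = 4 × 12 + 11
12 = 1 × 11 + 1
11 = 11 × 1 + 0

GCD(934, 733) = 1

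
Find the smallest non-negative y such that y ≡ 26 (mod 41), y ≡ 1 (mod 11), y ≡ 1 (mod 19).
7734

Using the Chinese Remainder Theorem:
M = product of moduli = 8569
For equation 1: M_1 = 209, 209 ≡ 4 (mod 41), inverse of 209 mod 41 is 31 (check: 4 × 31 = 124 ≡ 1 (mod 41))
For equation 2: M_2 = 779, 779 ≡ 9 (mod 11), inverse of 779 mod 11 is 5 (check: 9 × 5 = 45 ≡ 1 (mod 11))
For equation 3: M_3 = 451, 451 ≡ 14 (mod 19), inverse of 451 mod 19 is 15 (check: 14 × 15 = 210 ≡ 1 (mod 19))
Combine: y ≡ Σ r_i×M_i×(M_i⁻¹ mod m_i) = 26×209×31 + 1×779×5 + 1×451×15 = 168454 + 3895 + 6765 = 179114
179114 mod 8569 = 7734
y ≡ 7734 (mod 8569)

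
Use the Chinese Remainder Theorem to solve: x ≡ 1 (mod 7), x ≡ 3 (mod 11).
36

Using the Chinese Remainder Theorem:
M = product of moduli = 77
For equation 1: M_1 = 11, 11 ≡ 4 (mod 7), inverse of 11 mod 7 is 2 (check: 4 × 2 = 8 ≡ 1 (mod 7))
For equation 2: M_2 = 7, 7 ≡ 7 (mod 11), inverse of 7 mod 11 is 8 (check: 7 × 8 = 56 ≡ 1 (mod 11))
Combine: x ≡ Σ r_i×M_i×(M_i⁻¹ mod m_i) = 1×11×2 + 3×7×8 = 22 + 168 = 190
190 mod 77 = 36
x ≡ 36 (mod 77)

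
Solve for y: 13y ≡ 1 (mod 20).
17

Since gcd(13, 20) = 1 divides 1, a solution exists.
Multiply both sides by the inverse of 13 mod 20:
  13^(-1) mod 20 = 17
  x ≡ 17 × 1 ≡ 17 ≡ 17 (mod 20)
Verification: 13 × 17 = 221 = 11 × 20 + 1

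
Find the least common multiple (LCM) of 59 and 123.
7257

First find GCD(59, 123) using the Euclidean algorithm:
59 = 0 × 123 + 59
123 = 2 × 59 + 5
59 = 11 × 5 + 4
5 = 1 × 4 + 1
4 = 4 × 1 + 0
GCD(59, 123) = 1

LCM formula: LCM(a, b) = (a × b) / GCD(a, b)
LCM(59, 123) = (59 × 123) / 1
LCM(59, 123) = 7257 / 1
LCM(59, 123) = 7257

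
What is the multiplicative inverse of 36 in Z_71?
2

Using Extended Euclidean Algorithm:
gcd(36, 71) = 1
Bezout coefficients: 36 × 2 + 71 × -1 = 1
So 36 × 2 ≡ 1 (mod 71)
The inverse is 2 mod 71 = 2
Verification: 36 × 2 = 72 = 1 × 71 + 1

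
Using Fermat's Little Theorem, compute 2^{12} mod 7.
1

By Fermat's Little Theorem, a^(p-1) ≡ 1 (mod p) for prime p and gcd(a, p) = 1
Here p = 7, so 2^6 ≡ 1 (mod 7)
We can reduce the exponent: 12 mod 6 = 0
So 2^12 ≡ 2^0 (mod 7)
Computing: 2^0 mod 7 = 1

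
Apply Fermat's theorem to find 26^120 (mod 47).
By Fermat: 26^{46} ≡ 1 (mod 47). 120 = 2×46 + 28. So 26^{120} ≡ 26^{28} ≡ 36 (mod 47)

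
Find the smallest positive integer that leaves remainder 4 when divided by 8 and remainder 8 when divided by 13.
M = 8 × 13 = 104. M₁ = 13, y₁ ≡ 5 (mod 8). M₂ = 8, y₂ ≡ 5 (mod 13). y = 4×13×5 + 8×8×5 ≡ 60 (mod 104). The smallest positive such number is 60.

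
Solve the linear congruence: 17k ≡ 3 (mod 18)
15

Since gcd(17, 18) = 1 divides 3, a solution exists.
Multiply both sides by the inverse of 17 mod 18:
  17^(-1) mod 18 = 17
  x ≡ 17 × 3 ≡ 51 ≡ 15 (mod 18)
Verification: 17 × 15 = 255 = 14 × 18 + 3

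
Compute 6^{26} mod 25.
6

Using successive squaring:
Binary expansion of 26: 11010
Powers of 6 mod 25 (each is the square of the previous):
  6^1 ≡ 6 (mod 25)
  6^2 ≡ 6² = 36 ≡ 11 (mod 25)
  6^4 ≡ 11² = 121 ≡ 21 (mod 25)
  6^8 ≡ 21² = 441 ≡ 16 (mod 25)
  6^16 ≡ 16² = 256 ≡ 6 (mod 25)
26 = 16 + 8 + 2, so 6^26 = 6^16 × 6^8 × 6^2 ≡ 6 × 16 × 11 (mod 25)
Multiplying step by step:
  6 × 16 = 96 ≡ 21 (mod 25)
  21 × 11 = 231 ≡ 6 (mod 25)
Result: 6^26 ≡ 6 (mod 25)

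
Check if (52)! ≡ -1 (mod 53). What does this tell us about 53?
(52)! mod 53 = 52. Since this equals -1 (mod 53), Wilson confirms 53 is prime.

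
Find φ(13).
12

Prime factorization: 13 = 13
Using the formula φ(n) = n × Π(1 - 1/p) for each prime factor p:
φ(13) = 13 × (1 - 1/13)
φ(13) = 12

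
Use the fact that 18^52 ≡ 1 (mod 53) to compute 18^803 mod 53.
By Fermat: 18^{52} ≡ 1 (mod 53). 803 ≡ 23 (mod 52). So 18^{803} ≡ 18^{23} ≡ 26 (mod 53)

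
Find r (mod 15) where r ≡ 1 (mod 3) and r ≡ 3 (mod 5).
M = 3 × 5 = 15. M₁ = 5, y₁ ≡ 2 (mod 3). M₂ = 3, y₂ ≡ 2 (mod 5). r = 1×5×2 + 3×3×2 ≡ 13 (mod 15)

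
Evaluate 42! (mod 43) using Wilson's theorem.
By Wilson's theorem, (42)! ≡ -1 ≡ 42 (mod 43)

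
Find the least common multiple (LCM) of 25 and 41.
1025

First find GCD(25, 41) using the Euclidean algorithm:
25 = 0 × 41 + 25
41 = 1 × 25 + 16
25 = 1 × 16 + 9
16 = 1 × 9 + 7
9 = 1 × 7 + 2
7 = 3 × 2 + 1
2 = 2 × 1 + 0
GCD(25, 41) = 1

LCM formula: LCM(a, b) = (a × b) / GCD(a, b)
LCM(25, 41) = (25 × 41) / 1
LCM(25, 41) = 1025 / 1
LCM(25, 41) = 1025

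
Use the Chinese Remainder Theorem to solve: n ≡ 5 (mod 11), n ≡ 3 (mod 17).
71

Using the Chinese Remainder Theorem:
M = product of moduli = 187
For equation 1: M_1 = 17, 17 ≡ 6 (mod 11), inverse of 17 mod 11 is 2 (check: 6 × 2 = 12 ≡ 1 (mod 11))
For equation 2: M_2 = 11, 11 ≡ 11 (mod 17), inverse of 11 mod 17 is 14 (check: 11 × 14 = 154 ≡ 1 (mod 17))
Combine: n ≡ Σ r_i×M_i×(M_i⁻¹ mod m_i) = 5×17×2 + 3×11×14 = 170 + 462 = 632
632 mod 187 = 71
n ≡ 71 (mod 187)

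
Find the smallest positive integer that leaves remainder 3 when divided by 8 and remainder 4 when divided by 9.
M = 8 × 9 = 72. M₁ = 9, y₁ ≡ 1 (mod 8). M₂ = 8, y₂ ≡ 8 (mod 9). t = 3×9×1 + 4×8×8 ≡ 67 (mod 72). The smallest positive such number is 67.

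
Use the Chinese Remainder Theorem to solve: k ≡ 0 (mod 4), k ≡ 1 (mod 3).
M = 4 × 3 = 12. M₁ = 3, y₁ ≡ 3 (mod 4). M₂ = 4, y₂ ≡ 1 (mod 3). k = 0×3×3 + 1×4×1 ≡ 4 (mod 12)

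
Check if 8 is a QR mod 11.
By Euler's criterion: 8^{5} ≡ 10 (mod 11). Since this equals -1 (≡ 10), 8 is not a QR.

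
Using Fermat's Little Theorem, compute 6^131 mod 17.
By Fermat: 6^{16} ≡ 1 (mod 17). 131 = 8×16 + 3. So 6^{131} ≡ 6^{3} ≡ 12 (mod 17)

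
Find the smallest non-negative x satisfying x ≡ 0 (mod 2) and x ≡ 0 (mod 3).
M = 2 × 3 = 6. M₁ = 3, y₁ ≡ 1 (mod 2). M₂ = 2, y₂ ≡ 2 (mod 3). x = 0×3×1 + 0×2×2 ≡ 0 (mod 6)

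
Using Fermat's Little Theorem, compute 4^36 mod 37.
By Fermat's Little Theorem, 4^{36} ≡ 1 (mod 37) since 37 is prime and gcd(4, 37) = 1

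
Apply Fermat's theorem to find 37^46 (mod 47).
By Fermat's Little Theorem, 37^{46} ≡ 1 (mod 47) since 47 is prime and gcd(37, 47) = 1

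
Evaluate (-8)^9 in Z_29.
(-8) ≡ 21 (mod 29). 9 = 8 + 1 (binary 1001). Repeated squaring mod 29: 21^1 ≡ 21; 21^2 ≡ 21² = 441 ≡ 6; 21^4 ≡ 6² = 36 ≡ 7; 21^8 ≡ 7² = 49 ≡ 20. Multiply: (-8)^9 ≡ 21^8 × 21^1 ≡ 20 × 21 (mod 29): 20 × 21 = 420 ≡ 14. So (-8)^9 ≡ 14 (mod 29).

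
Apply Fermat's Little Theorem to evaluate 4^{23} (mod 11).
9

By Fermat's Little Theorem, a^(p-1) ≡ 1 (mod p) for prime p and gcd(a, p) = 1
Here p = 11, so 4^10 ≡ 1 (mod 11)
We can reduce the exponent: 23 mod 10 = 3
So 4^23 ≡ 4^3 (mod 11)
Computing: 4^3 mod 11 = 9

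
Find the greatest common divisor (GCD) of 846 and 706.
2

Using the Euclidean algorithm:
846 = 1 × 706 + 140
706 = 5 × 140 + 6
140 = 23 × 6 + 2
6 = 3 × 2 + 0

GCD(846, 706) = 2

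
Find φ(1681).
1640

Prime factorization: 1681 = 41^2
Using the formula φ(n) = n × Π(1 - 1/p) for each prime factor p:
φ(1681) = 1681 × (1 - 1/41)
φ(1681) = 1640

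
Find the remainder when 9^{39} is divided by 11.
By Fermat: 9^{10} ≡ 1 (mod 11). 39 = 3×10 + 9. So 9^{39} ≡ 9^{9} ≡ 5 (mod 11)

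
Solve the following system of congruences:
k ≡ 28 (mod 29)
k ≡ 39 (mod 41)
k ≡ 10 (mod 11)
10207

Using the Chinese Remainder Theorem:
M = product of moduli = 13079
For equation 1: M_1 = 451, 451 ≡ 16 (mod 29), inverse of 451 mod 29 is 20 (check: 16 × 20 = 320 ≡ 1 (mod 29))
For equation 2: M_2 = 319, 319 ≡ 32 (mod 41), inverse of 319 mod 41 is 9 (check: 32 × 9 = 288 ≡ 1 (mod 41))
For equation 3: M_3 = 1189, 1189 ≡ 1 (mod 11), inverse of 1189 mod 11 is 1 (check: 1 × 1 = 1 ≡ 1 (mod 11))
Combine: k ≡ Σ r_i×M_i×(M_i⁻¹ mod m_i) = 28×451×20 + 39×319×9 + 10×1189×1 = 252560 + 111969 + 11890 = 376419
376419 mod 13079 = 10207
k ≡ 10207 (mod 13079)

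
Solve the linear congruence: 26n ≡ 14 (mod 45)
4

Since gcd(26, 45) = 1 divides 14, a solution exists.
Multiply both sides by the inverse of 26 mod 45:
  26^(-1) mod 45 = 26
  x ≡ 26 × 14 ≡ 364 ≡ 4 (mod 45)
Verification: 26 × 4 = 104 = 2 × 45 + 14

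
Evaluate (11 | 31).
(11/31) = 11^{15} mod 31 = -1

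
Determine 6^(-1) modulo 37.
6^(-1) ≡ 31 (mod 37). Verification: 6 × 31 = 186 ≡ 1 (mod 37)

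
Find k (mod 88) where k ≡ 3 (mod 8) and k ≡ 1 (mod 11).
M = 8 × 11 = 88. M₁ = 11, y₁ ≡ 3 (mod 8). M₂ = 8, y₂ ≡ 7 (mod 11). k = 3×11×3 + 1×8×7 ≡ 67 (mod 88)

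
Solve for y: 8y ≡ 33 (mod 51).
36

Since gcd(8, 51) = 1 divides 33, a solution exists.
Multiply both sides by the inverse of 8 mod 51:
  8^(-1) mod 51 = 32
  x ≡ 32 × 33 ≡ 1056 ≡ 36 (mod 51)
Verification: 8 × 36 = 288 = 5 × 51 + 33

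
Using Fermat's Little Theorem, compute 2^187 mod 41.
By Fermat: 2^{40} ≡ 1 (mod 41). 187 = 4×40 + 27. So 2^{187} ≡ 2^{27} ≡ 5 (mod 41)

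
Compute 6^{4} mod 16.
0

Using successive squaring:
Binary expansion of 4: 100
Powers of 6 mod 16 (each is the square of the previous):
  6^1 ≡ 6 (mod 16)
  6^2 ≡ 6² = 36 ≡ 4 (mod 16)
  6^4 ≡ 4² = 16 ≡ 0 (mod 16)
4 is a power of 2, so 6^4 is the last square: ≡ 0 (mod 16)
Result: 6^4 ≡ 0 (mod 16)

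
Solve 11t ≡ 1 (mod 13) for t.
6

Using Extended Euclidean Algorithm:
gcd(11, 13) = 1
Bezout coefficients: 11 × 6 + 13 × -5 = 1
So 11 × 6 ≡ 1 (mod 13)
The inverse is 6 mod 13 = 6
Verification: 11 × 6 = 66 = 5 × 13 + 1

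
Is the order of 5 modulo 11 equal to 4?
No, the actual order is 5, not 4.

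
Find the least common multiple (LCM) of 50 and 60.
300

First find GCD(50, 60) using the Euclidean algorithm:
50 = 0 × 60 + 50
60 = 1 × 50 + 10
50 = 5 × 10 + 0
GCD(50, 60) = 10

LCM formula: LCM(a, b) = (a × b) / GCD(a, b)
LCM(50, 60) = (50 × 60) / 10
LCM(50, 60) = 3000 / 10
LCM(50, 60) = 300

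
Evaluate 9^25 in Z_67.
Using repeated squaring. 25 = 16 + 8 + 1 (binary 11001). Repeated squaring mod 67: 9^1 ≡ 9; 9^2 ≡ 9² = 81 ≡ 14; 9^4 ≡ 14² = 196 ≡ 62; 9^8 ≡ 62² = 3844 ≡ 25; 9^16 ≡ 25² = 625 ≡ 22. Multiply: 9^25 = 9^16 × 9^8 × 9^1 ≡ 22 × 25 × 9 (mod 67): 22 × 25 = 550 ≡ 14; 14 × 9 = 126 ≡ 59. So 9^25 ≡ 59 (mod 67).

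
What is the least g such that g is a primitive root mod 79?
p - 1 = 78 has prime divisors 2, 3, 13. h is a primitive root mod 79 iff h^(78/q) ≢ 1 (mod 79) for each such q.
h = 2: 2^39 ≡ 1, 2^26 ≡ 23, 2^6 ≡ 64 (mod 79); 2^39 ≡ 1, so not a primitive root.
h = 3: 3^39 ≡ 78, 3^26 ≡ 23, 3^6 ≡ 18 (mod 79); none is 1, so 3 has order 78 and is a primitive root.
The smallest primitive root mod 79 is g = 3.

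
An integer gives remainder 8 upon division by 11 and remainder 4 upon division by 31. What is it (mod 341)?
M = 11 × 31 = 341. M₁ = 31, y₁ ≡ 5 (mod 11). M₂ = 11, y₂ ≡ 17 (mod 31). z = 8×31×5 + 4×11×17 ≡ 283 (mod 341). The smallest positive such number is 283.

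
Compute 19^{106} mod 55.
36

Using successive squaring:
Binary expansion of 106: 1101010
Powers of 19 mod 55 (each is the square of the previous):
  19^1 ≡ 19 (mod 55)
  19^2 ≡ 19² = 361 ≡ 31 (mod 55)
  19^4 ≡ 31² = 961 ≡ 26 (mod 55)
  19^8 ≡ 26² = 676 ≡ 16 (mod 55)
  19^16 ≡ 16² = 256 ≡ 36 (mod 55)
  19^32 ≡ 36² = 1296 ≡ 31 (mod 55)
  19^64 ≡ 31² = 961 ≡ 26 (mod 55)
106 = 64 + 32 + 8 + 2, so 19^106 = 19^64 × 19^32 × 19^8 × 19^2 ≡ 26 × 31 × 16 × 31 (mod 55)
Multiplying step by step:
  26 × 31 = 806 ≡ 36 (mod 55)
  36 × 16 = 576 ≡ 26 (mod 55)
  26 × 31 = 806 ≡ 36 (mod 55)
Result: 19^106 ≡ 36 (mod 55)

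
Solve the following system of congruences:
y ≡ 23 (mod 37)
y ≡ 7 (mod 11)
282

Using the Chinese Remainder Theorem:
M = product of moduli = 407
For equation 1: M_1 = 11, 11 ≡ 11 (mod 37), inverse of 11 mod 37 is 27 (check: 11 × 27 = 297 ≡ 1 (mod 37))
For equation 2: M_2 = 37, 37 ≡ 4 (mod 11), inverse of 37 mod 11 is 3 (check: 4 × 3 = 12 ≡ 1 (mod 11))
Combine: y ≡ Σ r_i×M_i×(M_i⁻¹ mod m_i) = 23×11×27 + 7×37×3 = 6831 + 777 = 7608
7608 mod 407 = 282
y ≡ 282 (mod 407)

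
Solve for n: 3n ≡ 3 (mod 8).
1

Since gcd(3, 8) = 1 divides 3, a solution exists.
Multiply both sides by the inverse of 3 mod 8:
  3^(-1) mod 8 = 3
  x ≡ 3 × 3 ≡ 9 ≡ 1 (mod 8)
Verification: 3 × 1 = 3 = 0 × 8 + 3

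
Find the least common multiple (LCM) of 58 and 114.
3306

First find GCD(58, 114) using the Euclidean algorithm:
58 = 0 × 114 + 58
114 = 1 × 58 + 56
58 = 1 × 56 + 2
56 = 28 × 2 + 0
GCD(58, 114) = 2

LCM formula: LCM(a, b) = (a × b) / GCD(a, b)
LCM(58, 114) = (58 × 114) / 2
LCM(58, 114) = 6612 / 2
LCM(58, 114) = 3306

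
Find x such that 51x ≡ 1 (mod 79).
51^(-1) ≡ 31 (mod 79). Verification: 51 × 31 = 1581 ≡ 1 (mod 79)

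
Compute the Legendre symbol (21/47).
(21/47) = 21^{23} mod 47 = 1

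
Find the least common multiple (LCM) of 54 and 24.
216

First find GCD(54, 24) using the Euclidean algorithm:
54 = 2 × 24 + 6
24 = 4 × 6 + 0
GCD(54, 24) = 6

LCM formula: LCM(a, b) = (a × b) / GCD(a, b)
LCM(54, 24) = (54 × 24) / 6
LCM(54, 24) = 1296 / 6
LCM(54, 24) = 216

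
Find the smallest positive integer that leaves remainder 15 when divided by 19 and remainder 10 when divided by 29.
M = 19 × 29 = 551. M₁ = 29, y₁ ≡ 2 (mod 19). M₂ = 19, y₂ ≡ 26 (mod 29). m = 15×29×2 + 10×19×26 ≡ 300 (mod 551). The smallest positive such number is 300.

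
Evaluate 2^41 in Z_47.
Using repeated squaring. 41 = 32 + 8 + 1 (binary 101001). Repeated squaring mod 47: 2^1 ≡ 2; 2^2 ≡ 2² = 4 ≡ 4; 2^4 ≡ 4² = 16 ≡ 16; 2^8 ≡ 16² = 256 ≡ 21; 2^16 ≡ 21² = 441 ≡ 18; 2^32 ≡ 18² = 324 ≡ 42. Multiply: 2^41 = 2^32 × 2^8 × 2^1 ≡ 42 × 21 × 2 (mod 47): 42 × 21 = 882 ≡ 36; 36 × 2 = 72 ≡ 25. So 2^41 ≡ 25 (mod 47).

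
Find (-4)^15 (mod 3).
Using Fermat: (-4)^{2} ≡ 1 (mod 3). 15 ≡ 1 (mod 2). So (-4)^{15} ≡ (-4)^{1} ≡ 2 (mod 3)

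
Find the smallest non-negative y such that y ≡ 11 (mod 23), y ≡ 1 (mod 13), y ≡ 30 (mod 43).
6566

Using the Chinese Remainder Theorem:
M = product of moduli = 12857
For equation 1: M_1 = 559, 559 ≡ 7 (mod 23), inverse of 559 mod 23 is 10 (check: 7 × 10 = 70 ≡ 1 (mod 23))
For equation 2: M_2 = 989, 989 ≡ 1 (mod 13), inverse of 989 mod 13 is 1 (check: 1 × 1 = 1 ≡ 1 (mod 13))
For equation 3: M_3 = 299, 299 ≡ 41 (mod 43), inverse of 299 mod 43 is 21 (check: 41 × 21 = 861 ≡ 1 (mod 43))
Combine: y ≡ Σ r_i×M_i×(M_i⁻¹ mod m_i) = 11×559×10 + 1×989×1 + 30×299×21 = 61490 + 989 + 188370 = 250849
250849 mod 12857 = 6566
y ≡ 6566 (mod 12857)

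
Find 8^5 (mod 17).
5 = 4 + 1 (binary 101). Repeated squaring mod 17: 8^1 ≡ 8; 8^2 ≡ 8² = 64 ≡ 13; 8^4 ≡ 13² = 169 ≡ 16. Multiply: 8^5 = 8^4 × 8^1 ≡ 16 × 8 (mod 17): 16 × 8 = 128 ≡ 9. So 8^5 ≡ 9 (mod 17).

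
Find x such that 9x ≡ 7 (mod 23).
11

Since gcd(9, 23) = 1 divides 7, a solution exists.
Multiply both sides by the inverse of 9 mod 23:
  9^(-1) mod 23 = 18
  x ≡ 18 × 7 ≡ 126 ≡ 11 (mod 23)
Verification: 9 × 11 = 99 = 4 × 23 + 7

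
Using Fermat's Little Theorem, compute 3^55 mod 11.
By Fermat: 3^{10} ≡ 1 (mod 11). 55 = 5×10 + 5. So 3^{55} ≡ 3^{5} ≡ 1 (mod 11)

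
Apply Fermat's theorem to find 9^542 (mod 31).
By Fermat: 9^{30} ≡ 1 (mod 31). 542 ≡ 2 (mod 30). So 9^{542} ≡ 9^{2} ≡ 19 (mod 31)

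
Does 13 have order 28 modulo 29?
p - 1 = 28 has prime divisors 2, 7. Check 13^(28/q) mod 29 for each: 13^(28/2) = 13^14 ≡ 1, 13^(28/7) = 13^4 ≡ 25 (mod 29). Since 13^14 ≡ 1 (mod 29), the order of 13 divides 14 (in fact the order is 14) ≠ 28, so it is not a primitive root.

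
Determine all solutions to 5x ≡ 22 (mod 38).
12

Since gcd(5, 38) = 1 divides 22, a solution exists.
Multiply both sides by the inverse of 5 mod 38:
  5^(-1) mod 38 = 23
  x ≡ 23 × 22 ≡ 506 ≡ 12 (mod 38)
Verification: 5 × 12 = 60 = 1 × 38 + 22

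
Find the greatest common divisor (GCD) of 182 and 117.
13

Using the Euclidean algorithm:
182 = 1 × 117 + 65
117 = 1 × 65 + 52
65 = 1 × 52 + 13
52 = 4 × 13 + 0

GCD(182, 117) = 13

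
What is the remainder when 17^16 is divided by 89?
Using repeated squaring. 16 = 16 (binary 10000). Repeated squaring mod 89: 17^1 ≡ 17; 17^2 ≡ 17² = 289 ≡ 22; 17^4 ≡ 22² = 484 ≡ 39; 17^8 ≡ 39² = 1521 ≡ 8; 17^16 ≡ 8² = 64 ≡ 64. So 17^16 ≡ 64 (mod 89).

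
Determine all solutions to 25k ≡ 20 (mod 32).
20

Since gcd(25, 32) = 1 divides 20, a solution exists.
Multiply both sides by the inverse of 25 mod 32:
  25^(-1) mod 32 = 9
  x ≡ 9 × 20 ≡ 180 ≡ 20 (mod 32)
Verification: 25 × 20 = 500 = 15 × 32 + 20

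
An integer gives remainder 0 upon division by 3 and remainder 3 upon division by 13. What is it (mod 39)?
M = 3 × 13 = 39. M₁ = 13, y₁ ≡ 1 (mod 3). M₂ = 3, y₂ ≡ 9 (mod 13). k = 0×13×1 + 3×3×9 ≡ 3 (mod 39). The smallest positive such number is 3.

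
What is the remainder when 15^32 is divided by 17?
Using Fermat: 15^{16} ≡ 1 (mod 17). 32 ≡ 0 (mod 16). So 15^{32} ≡ 15^{0} ≡ 1 (mod 17)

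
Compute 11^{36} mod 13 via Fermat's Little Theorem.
1

By Fermat's Little Theorem, a^(p-1) ≡ 1 (mod p) for prime p and gcd(a, p) = 1
Here p = 13, so 11^12 ≡ 1 (mod 13)
We can reduce the exponent: 36 mod 12 = 0
So 11^36 ≡ 11^0 (mod 13)
Computing: 11^0 mod 13 = 1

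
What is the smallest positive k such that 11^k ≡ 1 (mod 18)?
Powers of 11 mod 18: 11^1≡11, 11^2≡13, 11^3≡17, 11^4≡7, 11^5≡5, 11^6≡1. Order = 6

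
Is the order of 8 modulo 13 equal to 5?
No, the actual order is 4, not 5.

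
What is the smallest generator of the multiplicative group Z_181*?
p - 1 = 180 has prime divisors 2, 3, 5. h is a primitive root mod 181 iff h^(180/q) ≢ 1 (mod 181) for each such q.
h = 2: 2^90 ≡ 180, 2^60 ≡ 48, 2^36 ≡ 59 (mod 181); none is 1, so 2 has order 180 and is a primitive root.
The smallest primitive root mod 181 is g = 2.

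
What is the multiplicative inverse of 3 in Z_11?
4

Using Extended Euclidean Algorithm:
gcd(3, 11) = 1
Bezout coefficients: 3 × 4 + 11 × -1 = 1
So 3 × 4 ≡ 1 (mod 11)
The inverse is 4 mod 11 = 4
Verification: 3 × 4 = 12 = 1 × 11 + 1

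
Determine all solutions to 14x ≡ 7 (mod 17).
9

Since gcd(14, 17) = 1 divides 7, a solution exists.
Multiply both sides by the inverse of 14 mod 17:
  14^(-1) mod 17 = 11
  x ≡ 11 × 7 ≡ 77 ≡ 9 (mod 17)
Verification: 14 × 9 = 126 = 7 × 17 + 7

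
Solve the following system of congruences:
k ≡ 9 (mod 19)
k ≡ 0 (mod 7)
28

Using the Chinese Remainder Theorem:
M = product of moduli = 133
For equation 1: M_1 = 7, 7 ≡ 7 (mod 19), inverse of 7 mod 19 is 11 (check: 7 × 11 = 77 ≡ 1 (mod 19))
For equation 2: M_2 = 19, 19 ≡ 5 (mod 7), inverse of 19 mod 7 is 3 (check: 5 × 3 = 15 ≡ 1 (mod 7))
Combine: k ≡ Σ r_i×M_i×(M_i⁻¹ mod m_i) = 9×7×11 + 0×19×3 = 693 + 0 = 693
693 mod 133 = 28
k ≡ 28 (mod 133)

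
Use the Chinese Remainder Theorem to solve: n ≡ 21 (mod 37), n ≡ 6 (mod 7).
132

Using the Chinese Remainder Theorem:
M = product of moduli = 259
For equation 1: M_1 = 7, 7 ≡ 7 (mod 37), inverse of 7 mod 37 is 16 (check: 7 × 16 = 112 ≡ 1 (mod 37))
For equation 2: M_2 = 37, 37 ≡ 2 (mod 7), inverse of 37 mod 7 is 4 (check: 2 × 4 = 8 ≡ 1 (mod 7))
Combine: n ≡ Σ r_i×M_i×(M_i⁻¹ mod m_i) = 21×7×16 + 6×37×4 = 2352 + 888 = 3240
3240 mod 259 = 132
n ≡ 132 (mod 259)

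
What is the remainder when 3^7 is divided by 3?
3 ≡ 0 (mod 3). 7 = 4 + 2 + 1 (binary 111). Repeated squaring mod 3: 0^1 ≡ 0; 0^2 ≡ 0² = 0 ≡ 0; 0^4 ≡ 0² = 0 ≡ 0. Multiply: 3^7 ≡ 0^4 × 0^2 × 0^1 ≡ 0 × 0 × 0 (mod 3): 0 × 0 = 0 ≡ 0; 0 × 0 = 0 ≡ 0. So 3^7 ≡ 0 (mod 3).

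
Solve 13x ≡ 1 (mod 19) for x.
13^(-1) ≡ 3 (mod 19). Verification: 13 × 3 = 39 ≡ 1 (mod 19)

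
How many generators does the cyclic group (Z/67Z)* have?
20

The number of primitive roots modulo p is φ(p-1) = φ(66)
φ(66) = 20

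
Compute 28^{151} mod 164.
76

Using successive squaring:
Binary expansion of 151: 10010111
Powers of 28 mod 164 (each is the square of the previous):
  28^1 ≡ 28 (mod 164)
  28^2 ≡ 28² = 784 ≡ 128 (mod 164)
  28^4 ≡ 128² = 16384 ≡ 148 (mod 164)
  28^8 ≡ 148² = 21904 ≡ 92 (mod 164)
  28^16 ≡ 92² = 8464 ≡ 100 (mod 164)
  28^32 ≡ 100² = 10000 ≡ 160 (mod 164)
  28^64 ≡ 160² = 25600 ≡ 16 (mod 164)
  28^128 ≡ 16² = 256 ≡ 92 (mod 164)
151 = 128 + 16 + 4 + 2 + 1, so 28^151 = 28^128 × 28^16 × 28^4 × 28^2 × 28^1 ≡ 92 × 100 × 148 × 128 × 28 (mod 164)
Multiplying step by step:
  92 × 100 = 9200 ≡ 16 (mod 164)
  16 × 148 = 2368 ≡ 72 (mod 164)
  72 × 128 = 9216 ≡ 32 (mod 164)
  32 × 28 = 896 ≡ 76 (mod 164)
Result: 28^151 ≡ 76 (mod 164)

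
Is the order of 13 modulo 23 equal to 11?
Yes, ord_23(13) = 11.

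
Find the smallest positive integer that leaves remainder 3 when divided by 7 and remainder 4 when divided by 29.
M = 7 × 29 = 203. M₁ = 29, y₁ ≡ 1 (mod 7). M₂ = 7, y₂ ≡ 25 (mod 29). y = 3×29×1 + 4×7×25 ≡ 178 (mod 203). The smallest positive such number is 178.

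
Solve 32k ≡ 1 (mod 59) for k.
24

Using Extended Euclidean Algorithm:
gcd(32, 59) = 1
Bezout coefficients: 32 × 24 + 59 × -13 = 1
So 32 × 24 ≡ 1 (mod 59)
The inverse is 24 mod 59 = 24
Verification: 32 × 24 = 768 = 13 × 59 + 1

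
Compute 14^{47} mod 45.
29

Using successive squaring:
Binary expansion of 47: 101111
Powers of 14 mod 45 (each is the square of the previous):
  14^1 ≡ 14 (mod 45)
  14^2 ≡ 14² = 196 ≡ 16 (mod 45)
  14^4 ≡ 16² = 256 ≡ 31 (mod 45)
  14^8 ≡ 31² = 961 ≡ 16 (mod 45)
  14^16 ≡ 16² = 256 ≡ 31 (mod 45)
  14^32 ≡ 31² = 961 ≡ 16 (mod 45)
47 = 32 + 8 + 4 + 2 + 1, so 14^47 = 14^32 × 14^8 × 14^4 × 14^2 × 14^1 ≡ 16 × 16 × 31 × 16 × 14 (mod 45)
Multiplying step by step:
  16 × 16 = 256 ≡ 31 (mod 45)
  31 × 31 = 961 ≡ 16 (mod 45)
  16 × 16 = 256 ≡ 31 (mod 45)
  31 × 14 = 434 ≡ 29 (mod 45)
Result: 14^47 ≡ 29 (mod 45)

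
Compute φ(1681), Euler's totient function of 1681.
1640

Prime factorization: 1681 = 41^2
Using the formula φ(n) = n × Π(1 - 1/p) for each prime factor p:
φ(1681) = 1681 × (1 - 1/41)
φ(1681) = 1640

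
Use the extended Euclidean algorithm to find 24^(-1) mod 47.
Extended GCD: 24(2) + 47(-1) = 1. So 24^(-1) ≡ 2 ≡ 2 (mod 47). Verify: 24 × 2 = 48 ≡ 1 (mod 47)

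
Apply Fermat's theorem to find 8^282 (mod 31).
By Fermat: 8^{30} ≡ 1 (mod 31). 282 ≡ 12 (mod 30). So 8^{282} ≡ 8^{12} ≡ 2 (mod 31)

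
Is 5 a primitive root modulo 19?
No

To verify, check if 5^(18/q) ≢ 1 (mod 19) for each prime divisor q of 18
Divisors of 18 = 18: [1, 2, 3, 6, 9, 18]
  5^(18/2) = 5^9 ≡ 1 (mod 19)
  5^(18/3) = 5^6 ≡ 7 (mod 19)
Conclusion: 5 is not a primitive root modulo 19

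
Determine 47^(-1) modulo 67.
47^(-1) ≡ 10 (mod 67). Verification: 47 × 10 = 470 ≡ 1 (mod 67)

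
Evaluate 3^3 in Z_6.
3 = 2 + 1 (binary 11). Repeated squaring mod 6: 3^1 ≡ 3; 3^2 ≡ 3² = 9 ≡ 3. Multiply: 3^3 = 3^2 × 3^1 ≡ 3 × 3 (mod 6): 3 × 3 = 9 ≡ 3. So 3^3 ≡ 3 (mod 6).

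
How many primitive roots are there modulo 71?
24

The number of primitive roots modulo p is φ(p-1) = φ(70)
φ(70) = 24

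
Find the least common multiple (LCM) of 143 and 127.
18161

First find GCD(143, 127) using the Euclidean algorithm:
143 = 1 × 127 + 16
127 = 7 × 16 + 15
16 = 1 × 15 + 1
15 = 15 × 1 + 0
GCD(143, 127) = 1

LCM formula: LCM(a, b) = (a × b) / GCD(a, b)
LCM(143, 127) = (143 × 127) / 1
LCM(143, 127) = 18161 / 1
LCM(143, 127) = 18161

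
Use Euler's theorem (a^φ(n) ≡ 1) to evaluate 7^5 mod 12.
By Euler: 7^{4} ≡ 1 (mod 12) since gcd(7, 12) = 1. 5 = 1×4 + 1. So 7^{5} ≡ 7^{1} ≡ 7 (mod 12)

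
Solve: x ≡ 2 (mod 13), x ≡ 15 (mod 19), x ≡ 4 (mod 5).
M = 13 × 19 × 5 = 1235. M₁ = 95, y₁ ≡ 10 (mod 13). M₂ = 65, y₂ ≡ 12 (mod 19). M₃ = 247, y₃ ≡ 3 (mod 5). x = 2×95×10 + 15×65×12 + 4×247×3 ≡ 509 (mod 1235)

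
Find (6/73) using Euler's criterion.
(6/73) = 6^{36} mod 73 = 1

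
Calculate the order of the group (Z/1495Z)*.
1056

Prime factorization: 1495 = 5 × 13 × 23
Using the formula φ(n) = n × Π(1 - 1/p) for each prime factor p:
φ(1495) = 1495 × (1 - 1/5) × (1 - 1/13) × (1 - 1/23)
φ(1495) = 1056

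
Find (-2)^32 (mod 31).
Using Fermat: (-2)^{30} ≡ 1 (mod 31). 32 ≡ 2 (mod 30). So (-2)^{32} ≡ (-2)^{2} ≡ 4 (mod 31)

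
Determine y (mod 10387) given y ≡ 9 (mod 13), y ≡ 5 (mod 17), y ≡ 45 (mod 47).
9304

Using the Chinese Remainder Theorem:
M = product of moduli = 10387
For equation 1: M_1 = 799, 799 ≡ 6 (mod 13), inverse of 799 mod 13 is 11 (check: 6 × 11 = 66 ≡ 1 (mod 13))
For equation 2: M_2 = 611, 611 ≡ 16 (mod 17), inverse of 611 mod 17 is 16 (check: 16 × 16 = 256 ≡ 1 (mod 17))
For equation 3: M_3 = 221, 221 ≡ 33 (mod 47), inverse of 221 mod 47 is 10 (check: 33 × 10 = 330 ≡ 1 (mod 47))
Combine: y ≡ Σ r_i×M_i×(M_i⁻¹ mod m_i) = 9×799×11 + 5×611×16 + 45×221×10 = 79101 + 48880 + 99450 = 227431
227431 mod 10387 = 9304
y ≡ 9304 (mod 10387)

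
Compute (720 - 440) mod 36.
28

(720 - 440) = 280
280 mod 36 = 28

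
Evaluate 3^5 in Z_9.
5 = 4 + 1 (binary 101). Repeated squaring mod 9: 3^1 ≡ 3; 3^2 ≡ 3² = 9 ≡ 0; 3^4 ≡ 0² = 0 ≡ 0. Multiply: 3^5 = 3^4 × 3^1 ≡ 0 × 3 (mod 9): 0 × 3 = 0 ≡ 0. So 3^5 ≡ 0 (mod 9).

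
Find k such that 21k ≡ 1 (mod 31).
21^(-1) ≡ 3 (mod 31). Verification: 21 × 3 = 63 ≡ 1 (mod 31)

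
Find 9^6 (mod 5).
9 ≡ 4 (mod 5). 6 = 4 + 2 (binary 110). Repeated squaring mod 5: 4^1 ≡ 4; 4^2 ≡ 4² = 16 ≡ 1; 4^4 ≡ 1² = 1 ≡ 1. Multiply: 9^6 ≡ 4^4 × 4^2 ≡ 1 × 1 (mod 5): 1 × 1 = 1 ≡ 1. So 9^6 ≡ 1 (mod 5).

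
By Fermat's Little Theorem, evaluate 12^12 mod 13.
By Fermat's Little Theorem, 12^{12} ≡ 1 (mod 13) since 13 is prime and gcd(12, 13) = 1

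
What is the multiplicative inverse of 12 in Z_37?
12^(-1) ≡ 34 (mod 37). Verification: 12 × 34 = 408 ≡ 1 (mod 37)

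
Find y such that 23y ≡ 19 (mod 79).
18

Since gcd(23, 79) = 1 divides 19, a solution exists.
Multiply both sides by the inverse of 23 mod 79:
  23^(-1) mod 79 = 55
  x ≡ 55 × 19 ≡ 1045 ≡ 18 (mod 79)
Verification: 23 × 18 = 414 = 5 × 79 + 19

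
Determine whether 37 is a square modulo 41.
By Euler's criterion: 37^{20} ≡ 1 (mod 41). Since this equals 1, 37 is a QR.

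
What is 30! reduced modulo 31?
By Wilson's theorem, (30)! ≡ -1 ≡ 30 (mod 31)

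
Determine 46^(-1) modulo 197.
46^(-1) ≡ 30 (mod 197). Verification: 46 × 30 = 1380 ≡ 1 (mod 197)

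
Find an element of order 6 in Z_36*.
7 has order 6 mod 36 since 7^{6} ≡ 1 (mod 36) and no smaller power works.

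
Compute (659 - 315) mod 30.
14

(659 - 315) = 344
344 mod 30 = 14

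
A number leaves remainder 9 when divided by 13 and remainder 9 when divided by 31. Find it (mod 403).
M = 13 × 31 = 403. M₁ = 31, y₁ ≡ 8 (mod 13). M₂ = 13, y₂ ≡ 12 (mod 31). z = 9×31×8 + 9×13×12 ≡ 9 (mod 403)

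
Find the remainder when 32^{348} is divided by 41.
By Fermat: 32^{40} ≡ 1 (mod 41). 348 = 8×40 + 28. So 32^{348} ≡ 32^{28} ≡ 1 (mod 41)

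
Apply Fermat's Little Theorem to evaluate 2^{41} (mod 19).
13

By Fermat's Little Theorem, a^(p-1) ≡ 1 (mod p) for prime p and gcd(a, p) = 1
Here p = 19, so 2^18 ≡ 1 (mod 19)
We can reduce the exponent: 41 mod 18 = 5
So 2^41 ≡ 2^5 (mod 19)
Computing: 2^5 mod 19 = 13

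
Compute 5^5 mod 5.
5 ≡ 0 (mod 5). 5 = 4 + 1 (binary 101). Repeated squaring mod 5: 0^1 ≡ 0; 0^2 ≡ 0² = 0 ≡ 0; 0^4 ≡ 0² = 0 ≡ 0. Multiply: 5^5 ≡ 0^4 × 0^1 ≡ 0 × 0 (mod 5): 0 × 0 = 0 ≡ 0. So 5^5 ≡ 0 (mod 5).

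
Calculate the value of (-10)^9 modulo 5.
(-10) ≡ 0 (mod 5). 9 = 8 + 1 (binary 1001). Repeated squaring mod 5: 0^1 ≡ 0; 0^2 ≡ 0² = 0 ≡ 0; 0^4 ≡ 0² = 0 ≡ 0; 0^8 ≡ 0² = 0 ≡ 0. Multiply: (-10)^9 ≡ 0^8 × 0^1 ≡ 0 × 0 (mod 5): 0 × 0 = 0 ≡ 0. So (-10)^9 ≡ 0 (mod 5).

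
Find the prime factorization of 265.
5 × 53

Divide by primes starting from smallest:
265 ÷ 5 = 53
53 ÷ 53 = 1

265 = 5 × 53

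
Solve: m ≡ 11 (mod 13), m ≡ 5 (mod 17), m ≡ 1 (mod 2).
M = 13 × 17 × 2 = 442. M₁ = 34, y₁ ≡ 5 (mod 13). M₂ = 26, y₂ ≡ 2 (mod 17). M₃ = 221, y₃ ≡ 1 (mod 2). m = 11×34×5 + 5×26×2 + 1×221×1 ≡ 141 (mod 442)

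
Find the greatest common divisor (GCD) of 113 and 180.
1

Using the Euclidean algorithm:
113 = 0 × 180 + 113
180 = 1 × 113 + 67
113 = 1 × 67 + 46
67 = 1 × 46 + 21
46 = 2 × 21 + 4
21 = 5 × 4 + 1
4 = 4 × 1 + 0

GCD(113, 180) = 1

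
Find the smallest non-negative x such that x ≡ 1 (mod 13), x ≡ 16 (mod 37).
53

Using the Chinese Remainder Theorem:
M = product of moduli = 481
For equation 1: M_1 = 37, 37 ≡ 11 (mod 13), inverse of 37 mod 13 is 6 (check: 11 × 6 = 66 ≡ 1 (mod 13))
For equation 2: M_2 = 13, 13 ≡ 13 (mod 37), inverse of 13 mod 37 is 20 (check: 13 × 20 = 260 ≡ 1 (mod 37))
Combine: x ≡ Σ r_i×M_i×(M_i⁻¹ mod m_i) = 1×37×6 + 16×13×20 = 222 + 4160 = 4382
4382 mod 481 = 53
x ≡ 53 (mod 481)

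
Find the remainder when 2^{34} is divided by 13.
By Fermat: 2^{12} ≡ 1 (mod 13). 34 = 2×12 + 10. So 2^{34} ≡ 2^{10} ≡ 10 (mod 13)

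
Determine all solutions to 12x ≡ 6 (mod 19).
10

Since gcd(12, 19) = 1 divides 6, a solution exists.
Multiply both sides by the inverse of 12 mod 19:
  12^(-1) mod 19 = 8
  x ≡ 8 × 6 ≡ 48 ≡ 10 (mod 19)
Verification: 12 × 10 = 120 = 6 × 19 + 6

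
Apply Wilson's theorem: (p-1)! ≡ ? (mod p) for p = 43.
By Wilson's theorem, (42)! ≡ -1 ≡ 42 (mod 43)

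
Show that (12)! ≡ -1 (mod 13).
(12)! mod 13 = 12. Since this equals -1 (mod 13), Wilson confirms 13 is prime.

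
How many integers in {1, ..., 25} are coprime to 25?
20

Prime factorization: 25 = 5^2
Using the formula φ(n) = n × Π(1 - 1/p) for each prime factor p:
φ(25) = 25 × (1 - 1/5)
φ(25) = 20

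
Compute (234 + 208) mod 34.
0

(234 + 208) = 442
442 mod 34 = 0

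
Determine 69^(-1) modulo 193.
69^(-1) ≡ 14 (mod 193). Verification: 69 × 14 = 966 ≡ 1 (mod 193)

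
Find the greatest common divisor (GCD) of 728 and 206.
2

Using the Euclidean algorithm:
728 = 3 × 206 + 110
206 = 1 × 110 + 96
110 = 1 × 96 + 14
96 = 6 × 14 + 12
14 = 1 × 12 + 2
12 = 6 × 2 + 0

GCD(728, 206) = 2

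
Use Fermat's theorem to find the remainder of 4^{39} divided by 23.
2

By Fermat's Little Theorem, a^(p-1) ≡ 1 (mod p) for prime p and gcd(a, p) = 1
Here p = 23, so 4^22 ≡ 1 (mod 23)
We can reduce the exponent: 39 mod 22 = 17
So 4^39 ≡ 4^17 (mod 23)
Computing: 4^17 mod 23 = 2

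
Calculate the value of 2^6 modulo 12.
6 = 4 + 2 (binary 110). Repeated squaring mod 12: 2^1 ≡ 2; 2^2 ≡ 2² = 4 ≡ 4; 2^4 ≡ 4² = 16 ≡ 4. Multiply: 2^6 = 2^4 × 2^2 ≡ 4 × 4 (mod 12): 4 × 4 = 16 ≡ 4. So 2^6 ≡ 4 (mod 12).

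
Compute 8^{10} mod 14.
8

Using successive squaring:
Binary expansion of 10: 1010
Powers of 8 mod 14 (each is the square of the previous):
  8^1 ≡ 8 (mod 14)
  8^2 ≡ 8² = 64 ≡ 8 (mod 14)
  8^4 ≡ 8² = 64 ≡ 8 (mod 14)
  8^8 ≡ 8² = 64 ≡ 8 (mod 14)
10 = 8 + 2, so 8^10 = 8^8 × 8^2 ≡ 8 × 8 (mod 14)
Multiplying step by step:
  8 × 8 = 64 ≡ 8 (mod 14)
Result: 8^10 ≡ 8 (mod 14)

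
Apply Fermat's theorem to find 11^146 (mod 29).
By Fermat: 11^{28} ≡ 1 (mod 29). 146 = 5×28 + 6. So 11^{146} ≡ 11^{6} ≡ 9 (mod 29)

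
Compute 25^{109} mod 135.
25

Using successive squaring:
Binary expansion of 109: 1101101
Powers of 25 mod 135 (each is the square of the previous):
  25^1 ≡ 25 (mod 135)
  25^2 ≡ 25² = 625 ≡ 85 (mod 135)
  25^4 ≡ 85² = 7225 ≡ 70 (mod 135)
  25^8 ≡ 70² = 4900 ≡ 40 (mod 135)
  25^16 ≡ 40² = 1600 ≡ 115 (mod 135)
  25^32 ≡ 115² = 13225 ≡ 130 (mod 135)
  25^64 ≡ 130² = 16900 ≡ 25 (mod 135)
109 = 64 + 32 + 8 + 4 + 1, so 25^109 = 25^64 × 25^32 × 25^8 × 25^4 × 25^1 ≡ 25 × 130 × 40 × 70 × 25 (mod 135)
Multiplying step by step:
  25 × 130 = 3250 ≡ 10 (mod 135)
  10 × 40 = 400 ≡ 130 (mod 135)
  130 × 70 = 9100 ≡ 55 (mod 135)
  55 × 25 = 1375 ≡ 25 (mod 135)
Result: 25^109 ≡ 25 (mod 135)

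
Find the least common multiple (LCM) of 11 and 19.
209

First find GCD(11, 19) using the Euclidean algorithm:
11 = 0 × 19 + 11
19 = 1 × 11 + 8
11 = 1 × 8 + 3
8 = 2 × 3 + 2
3 = 1 × 2 + 1
2 = 2 × 1 + 0
GCD(11, 19) = 1

LCM formula: LCM(a, b) = (a × b) / GCD(a, b)
LCM(11, 19) = (11 × 19) / 1
LCM(11, 19) = 209 / 1
LCM(11, 19) = 209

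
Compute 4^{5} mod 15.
4

Using successive squaring:
Binary expansion of 5: 101
Powers of 4 mod 15 (each is the square of the previous):
  4^1 ≡ 4 (mod 15)
  4^2 ≡ 4² = 16 ≡ 1 (mod 15)
  4^4 ≡ 1² = 1 ≡ 1 (mod 15)
5 = 4 + 1, so 4^5 = 4^4 × 4^1 ≡ 1 × 4 (mod 15)
Multiplying step by step:
  1 × 4 = 4 ≡ 4 (mod 15)
Result: 4^5 ≡ 4 (mod 15)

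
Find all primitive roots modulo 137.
Primitive roots mod 137: {3, 5, 6, 12, 13, 20, 21, 23, 24, 26, 27, 29, 31, 33, 35, 40, 42, 43, 45, 46, 47, 48, 51, 52, 53, 54, 55, 57, 58, 62, 66, 67, 70, 71, 75, 79, 80, 82, 83, 84, 85, 86, 89, 90, 91, 92, 94, 95, 97, 102, 104, 106, 108, 110, 111, 113, 114, 116, 117, 124, 125, 131, 132, 134}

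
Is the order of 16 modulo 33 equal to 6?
No, the actual order is 5, not 6.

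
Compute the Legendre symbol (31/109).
(31/109) = 31^{54} mod 109 = 1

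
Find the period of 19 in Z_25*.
Powers of 19 mod 25: 19^1≡19, 19^2≡11, 19^3≡9, 19^4≡21, 19^5≡24, 19^6≡6, 19^7≡14, 19^8≡16, 19^9≡4, 19^10≡1. Order = 10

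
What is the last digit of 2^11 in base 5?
Using Fermat: 2^{4} ≡ 1 (mod 5). 11 ≡ 3 (mod 4). So 2^{11} ≡ 2^{3} ≡ 3 (mod 5)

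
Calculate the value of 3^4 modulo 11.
4 = 4 (binary 100). Repeated squaring mod 11: 3^1 ≡ 3; 3^2 ≡ 3² = 9 ≡ 9; 3^4 ≡ 9² = 81 ≡ 4. So 3^4 ≡ 4 (mod 11).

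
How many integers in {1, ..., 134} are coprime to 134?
66

Prime factorization: 134 = 2 × 67
Using the formula φ(n) = n × Π(1 - 1/p) for each prime factor p:
φ(134) = 134 × (1 - 1/2) × (1 - 1/67)
φ(134) = 66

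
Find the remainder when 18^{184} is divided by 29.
By Fermat: 18^{28} ≡ 1 (mod 29). 184 = 6×28 + 16. So 18^{184} ≡ 18^{16} ≡ 24 (mod 29)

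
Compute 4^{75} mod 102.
64

Using successive squaring:
Binary expansion of 75: 1001011
Powers of 4 mod 102 (each is the square of the previous):
  4^1 ≡ 4 (mod 102)
  4^2 ≡ 4² = 16 ≡ 16 (mod 102)
  4^4 ≡ 16² = 256 ≡ 52 (mod 102)
  4^8 ≡ 52² = 2704 ≡ 52 (mod 102)
  4^16 ≡ 52² = 2704 ≡ 52 (mod 102)
  4^32 ≡ 52² = 2704 ≡ 52 (mod 102)
  4^64 ≡ 52² = 2704 ≡ 52 (mod 102)
75 = 64 + 8 + 2 + 1, so 4^75 = 4^64 × 4^8 × 4^2 × 4^1 ≡ 52 × 52 × 16 × 4 (mod 102)
Multiplying step by step:
  52 × 52 = 2704 ≡ 52 (mod 102)
  52 × 16 = 832 ≡ 16 (mod 102)
  16 × 4 = 64 ≡ 64 (mod 102)
Result: 4^75 ≡ 64 (mod 102)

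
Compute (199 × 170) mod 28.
6

(199 × 170) = 33830
33830 mod 28 = 6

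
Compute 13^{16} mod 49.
22

Using successive squaring:
Binary expansion of 16: 10000
Powers of 13 mod 49 (each is the square of the previous):
  13^1 ≡ 13 (mod 49)
  13^2 ≡ 13² = 169 ≡ 22 (mod 49)
  13^4 ≡ 22² = 484 ≡ 43 (mod 49)
  13^8 ≡ 43² = 1849 ≡ 36 (mod 49)
  13^16 ≡ 36² = 1296 ≡ 22 (mod 49)
16 is a power of 2, so 13^16 is the last square: ≡ 22 (mod 49)
Result: 13^16 ≡ 22 (mod 49)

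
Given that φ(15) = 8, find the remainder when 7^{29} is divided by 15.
By Euler: 7^{8} ≡ 1 (mod 15) since gcd(7, 15) = 1. 29 = 3×8 + 5. So 7^{29} ≡ 7^{5} ≡ 7 (mod 15)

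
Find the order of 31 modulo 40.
Powers of 31 mod 40: 31^1≡31, 31^2≡1. Order = 2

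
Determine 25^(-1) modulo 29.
25^(-1) ≡ 7 (mod 29). Verification: 25 × 7 = 175 ≡ 1 (mod 29)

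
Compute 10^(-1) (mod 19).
2

Using Extended Euclidean Algorithm:
gcd(10, 19) = 1
Bezout coefficients: 10 × 2 + 19 × -1 = 1
So 10 × 2 ≡ 1 (mod 19)
The inverse is 2 mod 19 = 2
Verification: 10 × 2 = 20 = 1 × 19 + 1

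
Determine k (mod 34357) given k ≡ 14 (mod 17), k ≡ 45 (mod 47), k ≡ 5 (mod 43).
19785

Using the Chinese Remainder Theorem:
M = product of moduli = 34357
For equation 1: M_1 = 2021, 2021 ≡ 15 (mod 17), inverse of 2021 mod 17 is 8 (check: 15 × 8 = 120 ≡ 1 (mod 17))
For equation 2: M_2 = 731, 731 ≡ 26 (mod 47), inverse of 731 mod 47 is 38 (check: 26 × 38 = 988 ≡ 1 (mod 47))
For equation 3: M_3 = 799, 799 ≡ 25 (mod 43), inverse of 799 mod 43 is 31 (check: 25 × 31 = 775 ≡ 1 (mod 43))
Combine: k ≡ Σ r_i×M_i×(M_i⁻¹ mod m_i) = 14×2021×8 + 45×731×38 + 5×799×31 = 226352 + 1250010 + 123845 = 1600207
1600207 mod 34357 = 19785
k ≡ 19785 (mod 34357)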